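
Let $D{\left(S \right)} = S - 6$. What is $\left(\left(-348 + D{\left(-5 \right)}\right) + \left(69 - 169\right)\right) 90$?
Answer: $-41310$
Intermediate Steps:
$D{\left(S \right)} = -6 + S$ ($D{\left(S \right)} = S - 6 = -6 + S$)
$\left(\left(-348 + D{\left(-5 \right)}\right) + \left(69 - 169\right)\right) 90 = \left(\left(-348 - 11\right) + \left(69 - 169\right)\right) 90 = \left(\left(-348 - 11\right) - 100\right) 90 = \left(-359 - 100\right) 90 = \left(-459\right) 90 = -41310$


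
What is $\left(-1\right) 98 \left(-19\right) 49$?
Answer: $91238$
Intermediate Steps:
$\left(-1\right) 98 \left(-19\right) 49 = \left(-98\right) \left(-19\right) 49 = 1862 \cdot 49 = 91238$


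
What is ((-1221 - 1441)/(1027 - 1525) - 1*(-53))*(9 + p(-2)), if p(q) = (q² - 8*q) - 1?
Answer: 406784/249 ≈ 1633.7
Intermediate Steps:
p(q) = -1 + q² - 8*q
((-1221 - 1441)/(1027 - 1525) - 1*(-53))*(9 + p(-2)) = ((-1221 - 1441)/(1027 - 1525) - 1*(-53))*(9 + (-1 + (-2)² - 8*(-2))) = (-2662/(-498) + 53)*(9 + (-1 + 4 + 16)) = (-2662*(-1/498) + 53)*(9 + 19) = (1331/249 + 53)*28 = (14528/249)*28 = 406784/249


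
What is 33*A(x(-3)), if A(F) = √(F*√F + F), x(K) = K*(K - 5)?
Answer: 66*√(6 + 12*√6) ≈ 392.65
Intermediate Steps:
x(K) = K*(-5 + K)
A(F) = √(F + F^(3/2)) (A(F) = √(F^(3/2) + F) = √(F + F^(3/2)))
33*A(x(-3)) = 33*√(-3*(-5 - 3) + (-3*(-5 - 3))^(3/2)) = 33*√(-3*(-8) + (-3*(-8))^(3/2)) = 33*√(24 + 24^(3/2)) = 33*√(24 + 48*√6)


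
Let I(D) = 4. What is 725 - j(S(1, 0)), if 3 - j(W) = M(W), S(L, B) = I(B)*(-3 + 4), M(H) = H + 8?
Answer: 734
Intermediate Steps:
M(H) = 8 + H
S(L, B) = 4 (S(L, B) = 4*(-3 + 4) = 4*1 = 4)
j(W) = -5 - W (j(W) = 3 - (8 + W) = 3 + (-8 - W) = -5 - W)
725 - j(S(1, 0)) = 725 - (-5 - 1*4) = 725 - (-5 - 4) = 725 - 1*(-9) = 725 + 9 = 734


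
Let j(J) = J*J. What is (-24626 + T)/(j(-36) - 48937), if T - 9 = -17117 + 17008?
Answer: 24726/47641 ≈ 0.51901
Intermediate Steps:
j(J) = J²
T = -100 (T = 9 + (-17117 + 17008) = 9 - 109 = -100)
(-24626 + T)/(j(-36) - 48937) = (-24626 - 100)/((-36)² - 48937) = -24726/(1296 - 48937) = -24726/(-47641) = -24726*(-1/47641) = 24726/47641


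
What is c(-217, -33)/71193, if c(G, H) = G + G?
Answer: -434/71193 ≈ -0.0060961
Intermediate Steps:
c(G, H) = 2*G
c(-217, -33)/71193 = (2*(-217))/71193 = -434*1/71193 = -434/71193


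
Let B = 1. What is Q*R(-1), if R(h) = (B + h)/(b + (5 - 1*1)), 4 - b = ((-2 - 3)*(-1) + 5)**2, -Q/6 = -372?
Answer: 0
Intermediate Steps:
Q = 2232 (Q = -6*(-372) = 2232)
b = -96 (b = 4 - ((-2 - 3)*(-1) + 5)**2 = 4 - (-5*(-1) + 5)**2 = 4 - (5 + 5)**2 = 4 - 1*10**2 = 4 - 1*100 = 4 - 100 = -96)
R(h) = -1/92 - h/92 (R(h) = (1 + h)/(-96 + (5 - 1*1)) = (1 + h)/(-96 + (5 - 1)) = (1 + h)/(-96 + 4) = (1 + h)/(-92) = (1 + h)*(-1/92) = -1/92 - h/92)
Q*R(-1) = 2232*(-1/92 - 1/92*(-1)) = 2232*(-1/92 + 1/92) = 2232*0 = 0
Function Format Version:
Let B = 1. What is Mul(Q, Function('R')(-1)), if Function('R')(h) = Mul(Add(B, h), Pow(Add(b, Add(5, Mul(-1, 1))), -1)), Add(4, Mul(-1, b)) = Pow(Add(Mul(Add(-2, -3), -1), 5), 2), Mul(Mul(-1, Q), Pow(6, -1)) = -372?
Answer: 0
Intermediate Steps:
Q = 2232 (Q = Mul(-6, -372) = 2232)
b = -96 (b = Add(4, Mul(-1, Pow(Add(Mul(Add(-2, -3), -1), 5), 2))) = Add(4, Mul(-1, Pow(Add(Mul(-5, -1), 5), 2))) = Add(4, Mul(-1, Pow(Add(5, 5), 2))) = Add(4, Mul(-1, Pow(10, 2))) = Add(4, Mul(-1, 100)) = Add(4, -100) = -96)
Function('R')(h) = Add(Rational(-1, 92), Mul(Rational(-1, 92), h)) (Function('R')(h) = Mul(Add(1, h), Pow(Add(-96, Add(5, Mul(-1, 1))), -1)) = Mul(Add(1, h), Pow(Add(-96, Add(5, -1)), -1)) = Mul(Add(1, h), Pow(Add(-96, 4), -1)) = Mul(Add(1, h), Pow(-92, -1)) = Mul(Add(1, h), Rational(-1, 92)) = Add(Rational(-1, 92), Mul(Rational(-1, 92), h)))
Mul(Q, Function('R')(-1)) = Mul(2232, Add(Rational(-1, 92), Mul(Rational(-1, 92), -1))) = Mul(2232, Add(Rational(-1, 92), Rational(1, 92))) = Mul(2232, 0) = 0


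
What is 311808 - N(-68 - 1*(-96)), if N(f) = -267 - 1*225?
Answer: 312300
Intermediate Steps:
N(f) = -492 (N(f) = -267 - 225 = -492)
311808 - N(-68 - 1*(-96)) = 311808 - 1*(-492) = 311808 + 492 = 312300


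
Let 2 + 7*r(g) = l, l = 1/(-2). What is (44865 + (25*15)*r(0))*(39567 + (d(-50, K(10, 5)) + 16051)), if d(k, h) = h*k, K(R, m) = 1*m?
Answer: 17336689740/7 ≈ 2.4767e+9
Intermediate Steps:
l = -½ (l = 1*(-½) = -½ ≈ -0.50000)
K(R, m) = m
r(g) = -5/14 (r(g) = -2/7 + (⅐)*(-½) = -2/7 - 1/14 = -5/14)
(44865 + (25*15)*r(0))*(39567 + (d(-50, K(10, 5)) + 16051)) = (44865 + (25*15)*(-5/14))*(39567 + (5*(-50) + 16051)) = (44865 + 375*(-5/14))*(39567 + (-250 + 16051)) = (44865 - 1875/14)*(39567 + 15801) = (626235/14)*55368 = 17336689740/7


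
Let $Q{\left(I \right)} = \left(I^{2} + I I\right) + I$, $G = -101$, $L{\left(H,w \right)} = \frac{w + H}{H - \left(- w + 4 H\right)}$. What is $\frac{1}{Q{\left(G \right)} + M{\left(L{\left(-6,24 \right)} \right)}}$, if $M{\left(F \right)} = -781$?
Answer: $\frac{1}{19520} \approx 5.1229 \cdot 10^{-5}$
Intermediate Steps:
$L{\left(H,w \right)} = \frac{H + w}{w - 3 H}$
$Q{\left(I \right)} = I + 2 I^{2}$ ($Q{\left(I \right)} = \left(I^{2} + I^{2}\right) + I = 2 I^{2} + I = I + 2 I^{2}$)
$\frac{1}{Q{\left(G \right)} + M{\left(L{\left(-6,24 \right)} \right)}} = \frac{1}{- 101 \left(1 + 2 \left(-101\right)\right) - 781} = \frac{1}{- 101 \left(1 - 202\right) - 781} = \frac{1}{\left(-101\right) \left(-201\right) - 781} = \frac{1}{20301 - 781} = \frac{1}{19520}$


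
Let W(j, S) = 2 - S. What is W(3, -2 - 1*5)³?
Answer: 729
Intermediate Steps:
W(3, -2 - 1*5)³ = (2 - (-2 - 1*5))³ = (2 - (-2 - 5))³ = (2 - 1*(-7))³ = (2 + 7)³ = 9³ = 729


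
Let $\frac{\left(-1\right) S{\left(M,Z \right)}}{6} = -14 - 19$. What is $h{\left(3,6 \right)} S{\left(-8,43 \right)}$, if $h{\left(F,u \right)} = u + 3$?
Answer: $1782$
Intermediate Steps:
$S{\left(M,Z \right)} = 198$ ($S{\left(M,Z \right)} = - 6 \left(-14 - 19\right) = \left(-6\right) \left(-33\right) = 198$)
$h{\left(F,u \right)} = 3 + u$
$h{\left(3,6 \right)} S{\left(-8,43 \right)} = \left(3 + 6\right) 198 = 9 \cdot 198 = 1782$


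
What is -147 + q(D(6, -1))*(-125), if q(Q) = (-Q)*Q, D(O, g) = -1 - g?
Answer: -147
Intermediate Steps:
q(Q) = -Q²
-147 + q(D(6, -1))*(-125) = -147 - (-1 - 1*(-1))²*(-125) = -147 - (-1 + 1)²*(-125) = -147 - 1*0²*(-125) = -147 - 1*0*(-125) = -147 + 0*(-125) = -147 + 0 = -147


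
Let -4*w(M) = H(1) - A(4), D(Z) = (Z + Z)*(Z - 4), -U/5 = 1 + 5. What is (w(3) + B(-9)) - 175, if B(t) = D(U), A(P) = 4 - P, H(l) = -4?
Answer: 1866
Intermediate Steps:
U = -30 (U = -5*(1 + 5) = -5*6 = -30)
D(Z) = 2*Z*(-4 + Z) (D(Z) = (2*Z)*(-4 + Z) = 2*Z*(-4 + Z))
B(t) = 2040 (B(t) = 2*(-30)*(-4 - 30) = 2*(-30)*(-34) = 2040)
w(M) = 1 (w(M) = -(-4 - (4 - 1*4))/4 = -(-4 - (4 - 4))/4 = -(-4 - 1*0)/4 = -(-4 + 0)/4 = -¼*(-4) = 1)
(w(3) + B(-9)) - 175 = (1 + 2040) - 175 = 2041 - 175 = 1866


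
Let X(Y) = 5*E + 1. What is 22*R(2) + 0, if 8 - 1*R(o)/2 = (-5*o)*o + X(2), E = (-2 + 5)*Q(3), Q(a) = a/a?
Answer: 528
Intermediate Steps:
Q(a) = 1
E = 3 (E = (-2 + 5)*1 = 3*1 = 3)
X(Y) = 16 (X(Y) = 5*3 + 1 = 15 + 1 = 16)
R(o) = -16 + 10*o**2 (R(o) = 16 - 2*((-5*o)*o + 16) = 16 - 2*(-5*o**2 + 16) = 16 - 2*(16 - 5*o**2) = 16 + (-32 + 10*o**2) = -16 + 10*o**2)
22*R(2) + 0 = 22*(-16 + 10*2**2) + 0 = 22*(-16 + 10*4) + 0 = 22*(-16 + 40) + 0 = 22*24 + 0 = 528 + 0 = 528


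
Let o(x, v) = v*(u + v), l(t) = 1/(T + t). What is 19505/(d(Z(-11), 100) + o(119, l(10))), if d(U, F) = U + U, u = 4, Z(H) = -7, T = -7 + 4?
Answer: -955745/657 ≈ -1454.7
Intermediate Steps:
T = -3
l(t) = 1/(-3 + t)
o(x, v) = v*(4 + v)
d(U, F) = 2*U
19505/(d(Z(-11), 100) + o(119, l(10))) = 19505/(2*(-7) + (4 + 1/(-3 + 10))/(-3 + 10)) = 19505/(-14 + (4 + 1/7)/7) = 19505/(-14 + (1/7)*(29/7)) = 19505/(-14 + 29/49) = 19505/(-657/49) = 19505*(-49/657) = -955745/657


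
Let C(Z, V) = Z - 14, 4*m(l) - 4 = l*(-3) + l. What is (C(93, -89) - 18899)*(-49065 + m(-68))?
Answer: 922744600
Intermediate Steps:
m(l) = 1 - l/2 (m(l) = 1 + (l*(-3) + l)/4 = 1 + (-3*l + l)/4 = 1 + (-2*l)/4 = 1 - l/2)
C(Z, V) = -14 + Z
(C(93, -89) - 18899)*(-49065 + m(-68)) = ((-14 + 93) - 18899)*(-49065 + (1 - ½*(-68))) = (79 - 18899)*(-49065 + (1 + 34)) = -18820*(-49065 + 35) = -18820*(-49030) = 922744600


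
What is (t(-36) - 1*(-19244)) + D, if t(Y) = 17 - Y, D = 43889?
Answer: 63186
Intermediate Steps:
(t(-36) - 1*(-19244)) + D = ((17 - 1*(-36)) - 1*(-19244)) + 43889 = ((17 + 36) + 19244) + 43889 = (53 + 19244) + 43889 = 19297 + 43889 = 63186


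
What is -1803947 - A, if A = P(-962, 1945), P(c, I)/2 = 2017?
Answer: -1807981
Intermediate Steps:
P(c, I) = 4034 (P(c, I) = 2*2017 = 4034)
A = 4034
-1803947 - A = -1803947 - 1*4034 = -1803947 - 4034 = -1807981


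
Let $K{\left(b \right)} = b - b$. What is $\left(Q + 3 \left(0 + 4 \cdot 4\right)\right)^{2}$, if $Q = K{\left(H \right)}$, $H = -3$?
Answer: $2304$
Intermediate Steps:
$K{\left(b \right)} = 0$
$Q = 0$
$\left(Q + 3 \left(0 + 4 \cdot 4\right)\right)^{2} = \left(0 + 3 \left(0 + 4 \cdot 4\right)\right)^{2} = \left(0 + 3 \left(0 + 16\right)\right)^{2} = \left(0 + 3 \cdot 16\right)^{2} = \left(0 + 48\right)^{2} = 48^{2} = 2304$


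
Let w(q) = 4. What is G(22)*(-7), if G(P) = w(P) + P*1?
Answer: -182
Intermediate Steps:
G(P) = 4 + P (G(P) = 4 + P*1 = 4 + P)
G(22)*(-7) = (4 + 22)*(-7) = 26*(-7) = -182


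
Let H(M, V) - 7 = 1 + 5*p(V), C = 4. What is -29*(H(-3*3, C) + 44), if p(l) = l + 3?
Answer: -2523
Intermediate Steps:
p(l) = 3 + l
H(M, V) = 23 + 5*V (H(M, V) = 7 + (1 + 5*(3 + V)) = 7 + (1 + (15 + 5*V)) = 7 + (16 + 5*V) = 23 + 5*V)
-29*(H(-3*3, C) + 44) = -29*((23 + 5*4) + 44) = -29*((23 + 20) + 44) = -29*(43 + 44) = -29*87 = -2523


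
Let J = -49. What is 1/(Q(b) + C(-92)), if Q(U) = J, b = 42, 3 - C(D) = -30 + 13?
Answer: -1/29 ≈ -0.034483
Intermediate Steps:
C(D) = 20 (C(D) = 3 - (-30 + 13) = 3 - 1*(-17) = 3 + 17 = 20)
Q(U) = -49
1/(Q(b) + C(-92)) = 1/(-49 + 20) = 1/(-29) = -1/29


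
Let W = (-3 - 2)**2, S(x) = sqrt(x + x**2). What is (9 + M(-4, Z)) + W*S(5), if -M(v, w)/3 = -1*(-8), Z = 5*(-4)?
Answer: -15 + 25*sqrt(30) ≈ 121.93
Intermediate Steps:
Z = -20
M(v, w) = -24 (M(v, w) = -(-3)*(-8) = -3*8 = -24)
W = 25 (W = (-5)**2 = 25)
(9 + M(-4, Z)) + W*S(5) = (9 - 24) + 25*sqrt(5*(1 + 5)) = -15 + 25*sqrt(5*6) = -15 + 25*sqrt(30)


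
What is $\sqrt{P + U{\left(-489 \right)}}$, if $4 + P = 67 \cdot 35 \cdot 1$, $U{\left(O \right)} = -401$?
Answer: $2 \sqrt{485} \approx 44.045$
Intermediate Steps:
$P = 2341$ ($P = -4 + 67 \cdot 35 \cdot 1 = -4 + 2345 \cdot 1 = -4 + 2345 = 2341$)
$\sqrt{P + U{\left(-489 \right)}} = \sqrt{2341 - 401} = \sqrt{1940} = 2 \sqrt{485}$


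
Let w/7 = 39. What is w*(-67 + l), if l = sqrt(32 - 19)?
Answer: -18291 + 273*sqrt(13) ≈ -17307.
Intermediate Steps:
l = sqrt(13) ≈ 3.6056
w = 273 (w = 7*39 = 273)
w*(-67 + l) = 273*(-67 + sqrt(13)) = -18291 + 273*sqrt(13)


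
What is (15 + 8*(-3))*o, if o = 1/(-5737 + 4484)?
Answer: 9/1253 ≈ 0.0071828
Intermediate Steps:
o = -1/1253 (o = 1/(-1253) = -1/1253 ≈ -0.00079808)
(15 + 8*(-3))*o = (15 + 8*(-3))*(-1/1253) = (15 - 24)*(-1/1253) = -9*(-1/1253) = 9/1253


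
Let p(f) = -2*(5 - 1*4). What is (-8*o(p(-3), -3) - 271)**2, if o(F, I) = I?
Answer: 61009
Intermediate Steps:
p(f) = -2 (p(f) = -2*(5 - 4) = -2*1 = -2)
(-8*o(p(-3), -3) - 271)**2 = (-8*(-3) - 271)**2 = (24 - 271)**2 = (-247)**2 = 61009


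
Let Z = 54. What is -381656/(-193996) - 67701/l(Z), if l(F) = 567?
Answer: -97858517/833301 ≈ -117.43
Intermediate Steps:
-381656/(-193996) - 67701/l(Z) = -381656/(-193996) - 67701/567 = -381656*(-1/193996) - 67701*1/567 = 8674/4409 - 22567/189 = -97858517/833301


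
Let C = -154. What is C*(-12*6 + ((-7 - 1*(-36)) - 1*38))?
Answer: 12474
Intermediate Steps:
C*(-12*6 + ((-7 - 1*(-36)) - 1*38)) = -154*(-12*6 + ((-7 - 1*(-36)) - 1*38)) = -154*(-72 + ((-7 + 36) - 38)) = -154*(-72 + (29 - 38)) = -154*(-72 - 9) = -154*(-81) = 12474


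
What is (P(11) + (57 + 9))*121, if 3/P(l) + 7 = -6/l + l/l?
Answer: 190333/24 ≈ 7930.5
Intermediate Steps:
P(l) = 3/(-6 - 6/l) (P(l) = 3/(-7 + (-6/l + l/l)) = 3/(-7 + (-6/l + 1)) = 3/(-7 + (1 - 6/l)) = 3/(-6 - 6/l))
(P(11) + (57 + 9))*121 = (-1*11/(2 + 2*11) + (57 + 9))*121 = (-1*11/(2 + 22) + 66)*121 = (-1*11/24 + 66)*121 = (-1*11*1/24 + 66)*121 = (-11/24 + 66)*121 = (1573/24)*121 = 190333/24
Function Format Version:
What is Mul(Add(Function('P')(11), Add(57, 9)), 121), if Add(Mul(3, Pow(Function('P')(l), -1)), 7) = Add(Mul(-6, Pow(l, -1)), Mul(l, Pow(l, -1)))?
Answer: Rational(190333, 24) ≈ 7930.5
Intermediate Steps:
Function('P')(l) = Mul(3, Pow(Add(-6, Mul(-6, Pow(l, -1))), -1)) (Function('P')(l) = Mul(3, Pow(Add(-7, Add(Mul(-6, Pow(l, -1)), Mul(l, Pow(l, -1)))), -1)) = Mul(3, Pow(Add(-7, Add(Mul(-6, Pow(l, -1)), 1)), -1)) = Mul(3, Pow(Add(-7, Add(1, Mul(-6, Pow(l, -1)))), -1)) = Mul(3, Pow(Add(-6, Mul(-6, Pow(l, -1))), -1)))
Mul(Add(Function('P')(11), Add(57, 9)), 121) = Mul(Add(Mul(-1, 11, Pow(Add(2, Mul(2, 11)), -1)), Add(57, 9)), 121) = Mul(Add(Mul(-1, 11, Pow(Add(2, 22), -1)), 66), 121) = Mul(Add(Mul(-1, 11, Pow(24, -1)), 66), 121) = Mul(Add(Mul(-1, 11, Rational(1, 24)), 66), 121) = Mul(Add(Rational(-11, 24), 66), 121) = Mul(Rational(1573, 24), 121) = Rational(190333, 24)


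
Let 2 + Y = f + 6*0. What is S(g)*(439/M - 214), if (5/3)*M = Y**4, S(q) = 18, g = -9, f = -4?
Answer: -829837/216 ≈ -3841.8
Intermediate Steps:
Y = -6 (Y = -2 + (-4 + 6*0) = -2 + (-4 + 0) = -2 - 4 = -6)
M = 3888/5 (M = (3/5)*(-6)**4 = (3/5)*1296 = 3888/5 ≈ 777.60)
S(g)*(439/M - 214) = 18*(439/(3888/5) - 214) = 18*(439*(5/3888) - 214) = 18*(2195/3888 - 214) = 18*(-829837/3888) = -829837/216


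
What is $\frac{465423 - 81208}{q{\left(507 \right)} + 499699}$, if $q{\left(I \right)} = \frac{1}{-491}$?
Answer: $\frac{188649565}{245352208} \approx 0.76889$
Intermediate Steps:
$q{\left(I \right)} = - \frac{1}{491}$
$\frac{465423 - 81208}{q{\left(507 \right)} + 499699} = \frac{465423 - 81208}{- \frac{1}{491} + 499699} = \frac{384215}{\frac{245352208}{491}} = 384215 \cdot \frac{491}{245352208} = \frac{188649565}{245352208}$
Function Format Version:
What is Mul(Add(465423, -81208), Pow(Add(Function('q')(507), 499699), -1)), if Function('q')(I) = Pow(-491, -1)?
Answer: Rational(188649565, 245352208) ≈ 0.76889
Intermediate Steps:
Function('q')(I) = Rational(-1, 491)
Mul(Add(465423, -81208), Pow(Add(Function('q')(507), 499699), -1)) = Mul(Add(465423, -81208), Pow(Add(Rational(-1, 491), 499699), -1)) = Mul(384215, Pow(Rational(245352208, 491), -1)) = Mul(384215, Rational(491, 245352208)) = Rational(188649565, 245352208)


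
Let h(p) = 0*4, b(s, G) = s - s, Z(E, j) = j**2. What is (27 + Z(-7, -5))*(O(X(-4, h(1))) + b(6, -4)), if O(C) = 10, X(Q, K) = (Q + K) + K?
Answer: 520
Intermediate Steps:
b(s, G) = 0
h(p) = 0
X(Q, K) = Q + 2*K (X(Q, K) = (K + Q) + K = Q + 2*K)
(27 + Z(-7, -5))*(O(X(-4, h(1))) + b(6, -4)) = (27 + (-5)**2)*(10 + 0) = (27 + 25)*10 = 52*10 = 520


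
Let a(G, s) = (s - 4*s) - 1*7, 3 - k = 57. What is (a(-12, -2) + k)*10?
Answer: -550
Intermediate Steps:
k = -54 (k = 3 - 1*57 = 3 - 57 = -54)
a(G, s) = -7 - 3*s (a(G, s) = -3*s - 7 = -7 - 3*s)
(a(-12, -2) + k)*10 = ((-7 - 3*(-2)) - 54)*10 = ((-7 + 6) - 54)*10 = (-1 - 54)*10 = -55*10 = -550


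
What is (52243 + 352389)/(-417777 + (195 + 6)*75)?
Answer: -202316/201351 ≈ -1.0048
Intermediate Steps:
(52243 + 352389)/(-417777 + (195 + 6)*75) = 404632/(-417777 + 201*75) = 404632/(-417777 + 15075) = 404632/(-402702) = 404632*(-1/402702) = -202316/201351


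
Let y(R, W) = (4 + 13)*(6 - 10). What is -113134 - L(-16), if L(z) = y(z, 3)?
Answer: -113066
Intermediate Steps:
y(R, W) = -68 (y(R, W) = 17*(-4) = -68)
L(z) = -68
-113134 - L(-16) = -113134 - 1*(-68) = -113134 + 68 = -113066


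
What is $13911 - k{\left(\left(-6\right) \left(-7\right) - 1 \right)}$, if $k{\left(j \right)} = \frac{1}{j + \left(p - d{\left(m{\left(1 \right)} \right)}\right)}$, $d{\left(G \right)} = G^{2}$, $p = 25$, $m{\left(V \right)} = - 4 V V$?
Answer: $\frac{695549}{50} \approx 13911.0$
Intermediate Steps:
$m{\left(V \right)} = - 4 V^{2}$
$k{\left(j \right)} = \frac{1}{9 + j}$ ($k{\left(j \right)} = \frac{1}{j + \left(25 - \left(- 4 \cdot 1^{2}\right)^{2}\right)} = \frac{1}{j + \left(25 - \left(\left(-4\right) 1\right)^{2}\right)} = \frac{1}{j + \left(25 - \left(-4\right)^{2}\right)} = \frac{1}{j + \left(25 - 16\right)} = \frac{1}{j + 9} = \frac{1}{9 + j}$)
$13911 - k{\left(\left(-6\right) \left(-7\right) - 1 \right)} = 13911 - \frac{1}{9 - -41} = 13911 - \frac{1}{9 + \left(42 - 1\right)} = 13911 - \frac{1}{9 + 41} = 13911 - \frac{1}{50} = \frac{695549}{50}$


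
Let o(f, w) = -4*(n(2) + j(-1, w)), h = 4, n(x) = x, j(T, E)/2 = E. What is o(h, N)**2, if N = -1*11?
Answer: 6400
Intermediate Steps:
j(T, E) = 2*E
N = -11
o(f, w) = -8 - 8*w (o(f, w) = -4*(2 + 2*w) = -8 - 8*w)
o(h, N)**2 = (-8 - 8*(-11))**2 = (-8 + 88)**2 = 80**2 = 6400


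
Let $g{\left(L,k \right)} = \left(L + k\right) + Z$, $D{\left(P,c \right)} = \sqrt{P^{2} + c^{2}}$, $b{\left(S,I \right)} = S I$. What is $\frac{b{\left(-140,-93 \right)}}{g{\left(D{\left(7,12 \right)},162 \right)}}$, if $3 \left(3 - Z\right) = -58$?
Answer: $\frac{5400045}{76018} - \frac{29295 \sqrt{193}}{76018} \approx 65.683$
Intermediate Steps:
$Z = \frac{67}{3}$ ($Z = 3 - - \frac{58}{3} = 3 + \frac{58}{3} = \frac{67}{3} \approx 22.333$)
$b{\left(S,I \right)} = I S$
$g{\left(L,k \right)} = \frac{67}{3} + L + k$ ($g{\left(L,k \right)} = \left(L + k\right) + \frac{67}{3} = \frac{67}{3} + L + k$)
$\frac{b{\left(-140,-93 \right)}}{g{\left(D{\left(7,12 \right)},162 \right)}} = \frac{\left(-93\right) \left(-140\right)}{\frac{67}{3} + \sqrt{7^{2} + 12^{2}} + 162} = \frac{13020}{\frac{67}{3} + \sqrt{49 + 144} + 162} = \frac{13020}{\frac{67}{3} + \sqrt{193} + 162} = \frac{13020}{\frac{553}{3} + \sqrt{193}}$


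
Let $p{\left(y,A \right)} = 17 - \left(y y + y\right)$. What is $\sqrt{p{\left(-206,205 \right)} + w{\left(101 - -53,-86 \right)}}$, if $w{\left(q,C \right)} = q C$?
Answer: $i \sqrt{55457} \approx 235.49 i$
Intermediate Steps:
$w{\left(q,C \right)} = C q$
$p{\left(y,A \right)} = 17 - y - y^{2}$ ($p{\left(y,A \right)} = 17 - \left(y^{2} + y\right) = 17 - \left(y + y^{2}\right) = 17 - y - y^{2}$)
$\sqrt{p{\left(-206,205 \right)} + w{\left(101 - -53,-86 \right)}} = \sqrt{\left(17 - -206 - \left(-206\right)^{2}\right) - 86 \left(101 - -53\right)} = \sqrt{\left(17 + 206 - 42436\right) - 86 \left(101 + 53\right)} = \sqrt{\left(17 + 206 - 42436\right) - 13244} = \sqrt{-42213 - 13244} = \sqrt{-55457} = i \sqrt{55457}$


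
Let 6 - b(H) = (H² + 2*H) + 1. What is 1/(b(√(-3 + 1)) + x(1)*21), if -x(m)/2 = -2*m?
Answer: 91/8289 + 2*I*√2/8289 ≈ 0.010978 + 0.00034123*I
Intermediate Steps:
x(m) = 4*m (x(m) = -(-4)*m = 4*m)
b(H) = 5 - H² - 2*H (b(H) = 6 - ((H² + 2*H) + 1) = 6 - (1 + H² + 2*H) = 6 + (-1 - H² - 2*H) = 5 - H² - 2*H)
1/(b(√(-3 + 1)) + x(1)*21) = 1/((5 - (√(-3 + 1))² - 2*√(-3 + 1)) + (4*1)*21) = 1/((5 - (√(-2))² - 2*I*√2) + 4*21) = 1/((5 - (I*√2)² - 2*I*√2) + 84) = 1/((5 - 1*(-2) - 2*I*√2) + 84) = 1/((5 + 2 - 2*I*√2) + 84) = 1/((7 - 2*I*√2) + 84) = 1/(91 - 2*I*√2)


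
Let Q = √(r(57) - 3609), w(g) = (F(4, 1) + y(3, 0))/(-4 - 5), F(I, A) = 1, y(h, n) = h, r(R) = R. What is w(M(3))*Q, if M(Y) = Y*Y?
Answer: -16*I*√222/9 ≈ -26.488*I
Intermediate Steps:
M(Y) = Y²
w(g) = -4/9 (w(g) = (1 + 3)/(-4 - 5) = 4/(-9) = 4*(-⅑) = -4/9)
Q = 4*I*√222 (Q = √(57 - 3609) = √(-3552) = 4*I*√222 ≈ 59.599*I)
w(M(3))*Q = -16*I*√222/9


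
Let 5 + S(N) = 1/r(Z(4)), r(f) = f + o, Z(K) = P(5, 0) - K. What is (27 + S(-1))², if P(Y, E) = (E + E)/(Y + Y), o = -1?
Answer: 11881/25 ≈ 475.24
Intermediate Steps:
P(Y, E) = E/Y (P(Y, E) = (2*E)/((2*Y)) = (2*E)*(1/(2*Y)) = E/Y)
Z(K) = -K (Z(K) = 0/5 - K = 0*(⅕) - K = 0 - K = -K)
r(f) = -1 + f (r(f) = f - 1 = -1 + f)
S(N) = -26/5 (S(N) = -5 + 1/(-1 - 1*4) = -5 + 1/(-1 - 4) = -5 + 1/(-5) = -5 - ⅕ = -26/5)
(27 + S(-1))² = (27 - 26/5)² = (109/5)² = 11881/25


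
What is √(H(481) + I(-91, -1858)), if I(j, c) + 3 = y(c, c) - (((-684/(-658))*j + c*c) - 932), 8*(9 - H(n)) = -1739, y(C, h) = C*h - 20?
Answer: √43472086/188 ≈ 35.071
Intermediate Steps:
y(C, h) = -20 + C*h
H(n) = 1811/8 (H(n) = 9 - ⅛*(-1739) = 9 + 1739/8 = 1811/8)
I(j, c) = 909 - 342*j/329 (I(j, c) = -3 + ((-20 + c*c) - (((-684/(-658))*j + c*c) - 932)) = -3 + ((-20 + c²) - (((-684*(-1/658))*j + c²) - 932)) = -3 + ((-20 + c²) - ((342*j/329 + c²) - 932)) = -3 + ((-20 + c²) - ((c² + 342*j/329) - 932)) = -3 + ((-20 + c²) - (-932 + c² + 342*j/329)) = -3 + ((-20 + c²) + (932 - c² - 342*j/329)) = -3 + (912 - 342*j/329) = 909 - 342*j/329)
√(H(481) + I(-91, -1858)) = √(1811/8 + (909 - 342/329*(-91))) = √(1811/8 + (909 + 4446/47)) = √(1811/8 + 47169/47) = √(462469/376) = √43472086/188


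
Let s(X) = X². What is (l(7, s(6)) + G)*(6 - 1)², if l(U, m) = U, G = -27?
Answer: -500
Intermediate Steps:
(l(7, s(6)) + G)*(6 - 1)² = (7 - 27)*(6 - 1)² = -20*5² = -20*25 = -500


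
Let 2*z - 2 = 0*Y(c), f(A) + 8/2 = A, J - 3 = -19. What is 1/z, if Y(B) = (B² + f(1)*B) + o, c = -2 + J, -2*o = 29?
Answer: 1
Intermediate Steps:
o = -29/2 (o = -½*29 = -29/2 ≈ -14.500)
J = -16 (J = 3 - 19 = -16)
f(A) = -4 + A
c = -18 (c = -2 - 16 = -18)
Y(B) = -29/2 + B² - 3*B (Y(B) = (B² + (-4 + 1)*B) - 29/2 = (B² - 3*B) - 29/2 = -29/2 + B² - 3*B)
z = 1 (z = 1 + (0*(-29/2 + (-18)² - 3*(-18)))/2 = 1 + (0*(-29/2 + 324 + 54))/2 = 1 + (0*(727/2))/2 = 1 + (½)*0 = 1 + 0 = 1)
1/z = 1/1 = 1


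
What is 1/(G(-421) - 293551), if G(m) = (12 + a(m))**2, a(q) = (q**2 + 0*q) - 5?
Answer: 1/31416559953 ≈ 3.1830e-11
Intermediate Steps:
a(q) = -5 + q**2 (a(q) = (q**2 + 0) - 5 = q**2 - 5 = -5 + q**2)
G(m) = (7 + m**2)**2 (G(m) = (12 + (-5 + m**2))**2 = (7 + m**2)**2)
1/(G(-421) - 293551) = 1/((7 + (-421)**2)**2 - 293551) = 1/((7 + 177241)**2 - 293551) = 1/(177248**2 - 293551) = 1/(31416853504 - 293551) = 1/31416559953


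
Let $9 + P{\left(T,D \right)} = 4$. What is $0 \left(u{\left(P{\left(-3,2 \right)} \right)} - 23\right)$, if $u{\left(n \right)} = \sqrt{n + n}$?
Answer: $0$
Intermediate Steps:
$P{\left(T,D \right)} = -5$ ($P{\left(T,D \right)} = -9 + 4 = -5$)
$u{\left(n \right)} = \sqrt{2} \sqrt{n}$ ($u{\left(n \right)} = \sqrt{2 n} = \sqrt{2} \sqrt{n}$)
$0 \left(u{\left(P{\left(-3,2 \right)} \right)} - 23\right) = 0 \left(\sqrt{2} \sqrt{-5} - 23\right) = 0 \left(\sqrt{2} i \sqrt{5} - 23\right) = 0 \left(i \sqrt{10} - 23\right) = 0 \left(-23 + i \sqrt{10}\right) = 0$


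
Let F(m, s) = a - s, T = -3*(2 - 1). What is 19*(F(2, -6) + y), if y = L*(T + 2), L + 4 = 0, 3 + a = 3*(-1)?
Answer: 76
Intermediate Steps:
T = -3 (T = -3*1 = -3)
a = -6 (a = -3 + 3*(-1) = -3 - 3 = -6)
L = -4 (L = -4 + 0 = -4)
F(m, s) = -6 - s
y = 4 (y = -4*(-3 + 2) = -4*(-1) = 4)
19*(F(2, -6) + y) = 19*((-6 - 1*(-6)) + 4) = 19*((-6 + 6) + 4) = 19*(0 + 4) = 19*4 = 76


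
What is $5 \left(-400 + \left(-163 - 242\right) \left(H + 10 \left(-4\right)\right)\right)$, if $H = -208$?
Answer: $500200$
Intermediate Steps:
$5 \left(-400 + \left(-163 - 242\right) \left(H + 10 \left(-4\right)\right)\right) = 5 \left(-400 + \left(-163 - 242\right) \left(-208 + 10 \left(-4\right)\right)\right) = 5 \left(-400 - 405 \left(-208 - 40\right)\right) = 5 \left(-400 - -100440\right) = 5 \left(-400 + 100440\right) = 5 \cdot 100040 = 500200$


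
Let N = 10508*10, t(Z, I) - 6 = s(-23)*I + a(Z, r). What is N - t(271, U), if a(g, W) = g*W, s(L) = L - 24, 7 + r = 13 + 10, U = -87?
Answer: 96649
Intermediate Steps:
r = 16 (r = -7 + (13 + 10) = -7 + 23 = 16)
s(L) = -24 + L
a(g, W) = W*g
t(Z, I) = 6 - 47*I + 16*Z (t(Z, I) = 6 + ((-24 - 23)*I + 16*Z) = 6 + (-47*I + 16*Z) = 6 - 47*I + 16*Z)
N = 105080
N - t(271, U) = 105080 - (6 - 47*(-87) + 16*271) = 105080 - (6 + 4089 + 4336) = 105080 - 1*8431 = 105080 - 8431 = 96649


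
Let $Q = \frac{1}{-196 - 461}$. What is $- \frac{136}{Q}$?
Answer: $89352$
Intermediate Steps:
$Q = - \frac{1}{657}$ ($Q = \frac{1}{-657} = - \frac{1}{657} \approx -0.0015221$)
$- \frac{136}{Q} = - \frac{136}{- \frac{1}{657}} = \left(-136\right) \left(-657\right) = 89352$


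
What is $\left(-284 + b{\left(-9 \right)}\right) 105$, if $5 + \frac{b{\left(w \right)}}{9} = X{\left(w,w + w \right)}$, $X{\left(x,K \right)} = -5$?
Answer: $-39270$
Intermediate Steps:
$b{\left(w \right)} = -90$ ($b{\left(w \right)} = -45 + 9 \left(-5\right) = -45 - 45 = -90$)
$\left(-284 + b{\left(-9 \right)}\right) 105 = \left(-284 - 90\right) 105 = \left(-374\right) 105 = -39270$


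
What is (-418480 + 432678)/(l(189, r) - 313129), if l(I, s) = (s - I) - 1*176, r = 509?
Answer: -14198/312985 ≈ -0.045363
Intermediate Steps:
l(I, s) = -176 + s - I (l(I, s) = (s - I) - 176 = -176 + s - I)
(-418480 + 432678)/(l(189, r) - 313129) = (-418480 + 432678)/((-176 + 509 - 1*189) - 313129) = 14198/((-176 + 509 - 189) - 313129) = 14198/(144 - 313129) = 14198/(-312985) = 14198*(-1/312985) = -14198/312985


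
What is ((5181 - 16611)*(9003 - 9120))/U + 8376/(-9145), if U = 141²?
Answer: 1340352966/20201305 ≈ 66.350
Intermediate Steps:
U = 19881
((5181 - 16611)*(9003 - 9120))/U + 8376/(-9145) = ((5181 - 16611)*(9003 - 9120))/19881 + 8376/(-9145) = -11430*(-117)*(1/19881) + 8376*(-1/9145) = 1337310*(1/19881) - 8376/9145 = 148590/2209 - 8376/9145 = 1340352966/20201305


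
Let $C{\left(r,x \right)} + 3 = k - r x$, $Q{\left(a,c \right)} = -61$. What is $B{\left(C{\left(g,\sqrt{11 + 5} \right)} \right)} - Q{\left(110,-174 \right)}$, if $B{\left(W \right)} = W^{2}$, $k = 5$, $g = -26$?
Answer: $11297$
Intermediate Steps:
$C{\left(r,x \right)} = 2 - r x$ ($C{\left(r,x \right)} = -3 - \left(-5 + r x\right) = 2 - r x$)
$B{\left(C{\left(g,\sqrt{11 + 5} \right)} \right)} - Q{\left(110,-174 \right)} = \left(2 - - 26 \sqrt{11 + 5}\right)^{2} - -61 = \left(2 - - 26 \sqrt{16}\right)^{2} + 61 = \left(2 - \left(-26\right) 4\right)^{2} + 61 = \left(2 + 104\right)^{2} + 61 = 106^{2} + 61 = 11236 + 61 = 11297$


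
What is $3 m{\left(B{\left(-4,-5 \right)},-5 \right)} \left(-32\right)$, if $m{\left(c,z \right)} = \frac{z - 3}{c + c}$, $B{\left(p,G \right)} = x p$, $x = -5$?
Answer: $\frac{96}{5} \approx 19.2$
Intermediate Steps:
$B{\left(p,G \right)} = - 5 p$
$m{\left(c,z \right)} = \frac{-3 + z}{2 c}$
$3 m{\left(B{\left(-4,-5 \right)},-5 \right)} \left(-32\right) = 3 \frac{-3 - 5}{2 \left(\left(-5\right) \left(-4\right)\right)} \left(-32\right) = 3 \cdot \frac{1}{2} \cdot \frac{1}{20} \left(-8\right) \left(-32\right) = 3 \left(- \frac{1}{5}\right) \left(-32\right) = \left(- \frac{3}{5}\right) \left(-32\right) = \frac{96}{5}$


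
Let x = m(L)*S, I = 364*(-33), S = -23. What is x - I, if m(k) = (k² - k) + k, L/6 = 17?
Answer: -227280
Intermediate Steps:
L = 102 (L = 6*17 = 102)
m(k) = k²
I = -12012
x = -239292 (x = 102²*(-23) = 10404*(-23) = -239292)
x - I = -239292 - 1*(-12012) = -239292 + 12012 = -227280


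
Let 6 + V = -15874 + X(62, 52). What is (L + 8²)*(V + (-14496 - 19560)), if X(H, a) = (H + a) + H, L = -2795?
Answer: 135894560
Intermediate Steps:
X(H, a) = a + 2*H
V = -15704 (V = -6 + (-15874 + (52 + 2*62)) = -6 + (-15874 + (52 + 124)) = -6 + (-15874 + 176) = -6 - 15698 = -15704)
(L + 8²)*(V + (-14496 - 19560)) = (-2795 + 8²)*(-15704 + (-14496 - 19560)) = (-2795 + 64)*(-15704 - 34056) = -2731*(-49760) = 135894560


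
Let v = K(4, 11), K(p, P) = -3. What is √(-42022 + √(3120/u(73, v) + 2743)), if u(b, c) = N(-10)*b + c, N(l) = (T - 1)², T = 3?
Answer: √(-12144358 + 17*√795847)/17 ≈ 204.86*I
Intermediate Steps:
v = -3
N(l) = 4 (N(l) = (3 - 1)² = 2² = 4)
u(b, c) = c + 4*b (u(b, c) = 4*b + c = c + 4*b)
√(-42022 + √(3120/u(73, v) + 2743)) = √(-42022 + √(3120/(-3 + 4*73) + 2743)) = √(-42022 + √(3120/(-3 + 292) + 2743)) = √(-42022 + √(3120/289 + 2743)) = √(-42022 + √(795847/289)) = √(-42022 + √795847/17)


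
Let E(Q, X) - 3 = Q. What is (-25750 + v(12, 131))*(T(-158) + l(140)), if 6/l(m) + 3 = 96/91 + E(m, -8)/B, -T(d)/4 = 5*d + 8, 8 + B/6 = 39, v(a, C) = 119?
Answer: -1593576565276/19909 ≈ -8.0043e+7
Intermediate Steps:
E(Q, X) = 3 + Q
B = 186 (B = -48 + 6*39 = -48 + 234 = 186)
T(d) = -32 - 20*d (T(d) = -4*(5*d + 8) = -4*(8 + 5*d) = -32 - 20*d)
l(m) = 6/(-10883/5642 + m/186) (l(m) = 6/(-3 + (96/91 + (3 + m)/186)) = 6/(-3 + (96*(1/91) + (3 + m)*(1/186))) = 6/(-3 + (96/91 + (1/62 + m/186))) = 6/(-3 + (6043/5642 + m/186)) = 6/(-10883/5642 + m/186))
(-25750 + v(12, 131))*(T(-158) + l(140)) = (-25750 + 119)*((-32 - 20*(-158)) + 101556/(-32649 + 91*140)) = -25631*((-32 + 3160) + 101556/(-32649 + 12740)) = -25631*(3128 + 101556/(-19909)) = -25631*(3128 + 101556*(-1/19909)) = -25631*(3128 - 101556/19909) = -25631*62173796/19909 = -1593576565276/19909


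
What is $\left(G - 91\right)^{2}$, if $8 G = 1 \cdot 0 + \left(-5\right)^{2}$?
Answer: $\frac{494209}{64} \approx 7722.0$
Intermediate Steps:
$G = \frac{25}{8}$ ($G = \frac{1 \cdot 0 + \left(-5\right)^{2}}{8} = \frac{0 + 25}{8} = \frac{1}{8} \cdot 25 = \frac{25}{8} \approx 3.125$)
$\left(G - 91\right)^{2} = \left(\frac{25}{8} - 91\right)^{2} = \left(- \frac{703}{8}\right)^{2} = \frac{494209}{64}$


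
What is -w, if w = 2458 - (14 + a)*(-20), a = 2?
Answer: -2778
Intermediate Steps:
w = 2778 (w = 2458 - (14 + 2)*(-20) = 2458 - 16*(-20) = 2458 - 1*(-320) = 2458 + 320 = 2778)
-w = -1*2778 = -2778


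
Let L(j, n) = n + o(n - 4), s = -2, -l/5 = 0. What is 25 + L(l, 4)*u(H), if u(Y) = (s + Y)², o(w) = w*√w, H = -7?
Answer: 349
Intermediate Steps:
l = 0 (l = -5*0 = 0)
o(w) = w^(3/2)
u(Y) = (-2 + Y)²
L(j, n) = n + (-4 + n)^(3/2) (L(j, n) = n + (n - 4)^(3/2) = n + (-4 + n)^(3/2))
25 + L(l, 4)*u(H) = 25 + (4 + (-4 + 4)^(3/2))*(-2 - 7)² = 25 + (4 + 0^(3/2))*(-9)² = 25 + (4 + 0)*81 = 25 + 4*81 = 25 + 324 = 349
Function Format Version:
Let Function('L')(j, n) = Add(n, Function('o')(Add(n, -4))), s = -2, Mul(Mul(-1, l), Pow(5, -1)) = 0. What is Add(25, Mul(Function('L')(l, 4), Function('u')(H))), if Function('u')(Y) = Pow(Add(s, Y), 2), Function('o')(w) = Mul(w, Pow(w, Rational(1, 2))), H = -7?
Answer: 349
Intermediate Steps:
l = 0 (l = Mul(-5, 0) = 0)
Function('o')(w) = Pow(w, Rational(3, 2))
Function('u')(Y) = Pow(Add(-2, Y), 2)
Function('L')(j, n) = Add(n, Pow(Add(-4, n), Rational(3, 2))) (Function('L')(j, n) = Add(n, Pow(Add(n, -4), Rational(3, 2))) = Add(n, Pow(Add(-4, n), Rational(3, 2))))
Add(25, Mul(Function('L')(l, 4), Function('u')(H))) = Add(25, Mul(Add(4, Pow(Add(-4, 4), Rational(3, 2))), Pow(Add(-2, -7), 2))) = Add(25, Mul(Add(4, Pow(0, Rational(3, 2))), Pow(-9, 2))) = Add(25, Mul(Add(4, 0), 81)) = Add(25, Mul(4, 81)) = Add(25, 324) = 349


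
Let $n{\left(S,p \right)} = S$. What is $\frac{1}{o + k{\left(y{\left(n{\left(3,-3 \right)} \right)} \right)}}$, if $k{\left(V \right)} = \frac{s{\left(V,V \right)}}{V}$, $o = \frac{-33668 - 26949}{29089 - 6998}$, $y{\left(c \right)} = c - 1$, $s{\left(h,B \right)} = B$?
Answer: $- \frac{22091}{38526} \approx -0.57341$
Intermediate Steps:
$y{\left(c \right)} = -1 + c$
$o = - \frac{60617}{22091} \approx -2.744$
$k{\left(V \right)} = 1$ ($k{\left(V \right)} = \frac{V}{V} = 1$)
$\frac{1}{o + k{\left(y{\left(n{\left(3,-3 \right)} \right)} \right)}} = \frac{1}{- \frac{60617}{22091} + 1} = \frac{1}{- \frac{38526}{22091}} = - \frac{22091}{38526}$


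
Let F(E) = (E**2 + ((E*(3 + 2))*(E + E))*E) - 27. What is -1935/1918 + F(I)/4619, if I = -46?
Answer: -1871835543/8859242 ≈ -211.29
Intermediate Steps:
F(E) = -27 + E**2 + 10*E**3 (F(E) = (E**2 + ((E*5)*(2*E))*E) - 27 = (E**2 + ((5*E)*(2*E))*E) - 27 = (E**2 + (10*E**2)*E) - 27 = (E**2 + 10*E**3) - 27 = -27 + E**2 + 10*E**3)
-1935/1918 + F(I)/4619 = -1935/1918 + (-27 + (-46)**2 + 10*(-46)**3)/4619 = -1935*1/1918 + (-27 + 2116 + 10*(-97336))*(1/4619) = -1935/1918 + (-27 + 2116 - 973360)*(1/4619) = -1935/1918 - 971271*1/4619 = -1935/1918 - 971271/4619 = -1871835543/8859242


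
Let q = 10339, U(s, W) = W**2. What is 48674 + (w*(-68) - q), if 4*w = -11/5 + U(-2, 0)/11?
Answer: 191862/5 ≈ 38372.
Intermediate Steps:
w = -11/20 (w = (-11/5 + 0**2/11)/4 = (-11*1/5 + 0*(1/11))/4 = (-11/5 + 0)/4 = (1/4)*(-11/5) = -11/20 ≈ -0.55000)
48674 + (w*(-68) - q) = 48674 + (-11/20*(-68) - 1*10339) = 48674 + (187/5 - 10339) = 48674 - 51508/5 = 191862/5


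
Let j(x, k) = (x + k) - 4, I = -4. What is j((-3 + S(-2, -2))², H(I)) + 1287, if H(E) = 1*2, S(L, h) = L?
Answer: 1310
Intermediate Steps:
H(E) = 2
j(x, k) = -4 + k + x (j(x, k) = (k + x) - 4 = -4 + k + x)
j((-3 + S(-2, -2))², H(I)) + 1287 = (-4 + 2 + (-3 - 2)²) + 1287 = (-4 + 2 + (-5)²) + 1287 = (-4 + 2 + 25) + 1287 = 23 + 1287 = 1310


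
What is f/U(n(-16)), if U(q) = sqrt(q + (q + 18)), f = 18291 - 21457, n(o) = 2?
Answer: -1583*sqrt(22)/11 ≈ -674.99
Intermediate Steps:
f = -3166
U(q) = sqrt(18 + 2*q) (U(q) = sqrt(q + (18 + q)) = sqrt(18 + 2*q))
f/U(n(-16)) = -3166/sqrt(18 + 2*2) = -3166/sqrt(18 + 4) = -3166*sqrt(22)/22 = -1583*sqrt(22)/11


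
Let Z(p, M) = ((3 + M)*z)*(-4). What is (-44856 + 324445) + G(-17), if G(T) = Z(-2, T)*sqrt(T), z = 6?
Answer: 279589 + 336*I*sqrt(17) ≈ 2.7959e+5 + 1385.4*I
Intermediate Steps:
Z(p, M) = -72 - 24*M (Z(p, M) = ((3 + M)*6)*(-4) = (18 + 6*M)*(-4) = -72 - 24*M)
G(T) = sqrt(T)*(-72 - 24*T) (G(T) = (-72 - 24*T)*sqrt(T) = sqrt(T)*(-72 - 24*T))
(-44856 + 324445) + G(-17) = (-44856 + 324445) + 24*sqrt(-17)*(-3 - 1*(-17)) = 279589 + 24*(I*sqrt(17))*(-3 + 17) = 279589 + 24*(I*sqrt(17))*14 = 279589 + 336*I*sqrt(17)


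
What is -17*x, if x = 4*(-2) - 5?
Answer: 221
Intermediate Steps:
x = -13 (x = -8 - 5 = -13)
-17*x = -17*(-13) = -1*(-221) = 221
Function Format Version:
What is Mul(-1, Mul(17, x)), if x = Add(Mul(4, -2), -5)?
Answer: 221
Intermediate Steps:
x = -13 (x = Add(-8, -5) = -13)
Mul(-1, Mul(17, x)) = Mul(-1, Mul(17, -13)) = Mul(-1, -221) = 221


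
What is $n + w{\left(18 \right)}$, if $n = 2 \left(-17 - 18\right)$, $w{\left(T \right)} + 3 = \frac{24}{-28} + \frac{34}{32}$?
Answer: $- \frac{8153}{112} \approx -72.795$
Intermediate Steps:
$w{\left(T \right)} = - \frac{313}{112}$ ($w{\left(T \right)} = -3 + \left(\frac{24}{-28} + \frac{34}{32}\right) = -3 + \left(24 \left(- \frac{1}{28}\right) + 34 \cdot \frac{1}{32}\right) = -3 + \left(- \frac{6}{7} + \frac{17}{16}\right) = -3 + \frac{23}{112} = - \frac{313}{112}$)
$n = -70$ ($n = 2 \left(-35\right) = -70$)
$n + w{\left(18 \right)} = -70 - \frac{313}{112} = - \frac{8153}{112}$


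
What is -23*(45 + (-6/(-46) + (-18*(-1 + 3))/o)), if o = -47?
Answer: -49614/47 ≈ -1055.6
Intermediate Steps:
-23*(45 + (-6/(-46) + (-18*(-1 + 3))/o)) = -23*(45 + (-6/(-46) - 18*(-1 + 3)/(-47))) = -23*(45 + (-6*(-1/46) - 18*2*(-1/47))) = -23*(45 + (3/23 - 6*6*(-1/47))) = -23*(45 + (3/23 - 36*(-1/47))) = -23*(45 + (3/23 + 36/47)) = -23*(45 + 969/1081) = -23*49614/1081 = -49614/47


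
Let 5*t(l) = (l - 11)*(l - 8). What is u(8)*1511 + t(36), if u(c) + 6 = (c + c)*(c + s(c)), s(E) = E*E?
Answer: 1731746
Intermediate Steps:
s(E) = E²
t(l) = (-11 + l)*(-8 + l)/5 (t(l) = ((l - 11)*(l - 8))/5 = ((-11 + l)*(-8 + l))/5 = (-11 + l)*(-8 + l)/5)
u(c) = -6 + 2*c*(c + c²) (u(c) = -6 + (c + c)*(c + c²) = -6 + (2*c)*(c + c²) = -6 + 2*c*(c + c²))
u(8)*1511 + t(36) = (-6 + 2*8² + 2*8³)*1511 + (88/5 - 19/5*36 + (⅕)*36²) = (-6 + 2*64 + 2*512)*1511 + (88/5 - 684/5 + (⅕)*1296) = (-6 + 128 + 1024)*1511 + (88/5 - 684/5 + 1296/5) = 1146*1511 + 140 = 1731606 + 140 = 1731746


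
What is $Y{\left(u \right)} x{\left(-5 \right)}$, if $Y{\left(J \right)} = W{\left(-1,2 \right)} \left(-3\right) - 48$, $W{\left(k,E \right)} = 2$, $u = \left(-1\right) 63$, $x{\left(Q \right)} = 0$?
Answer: $0$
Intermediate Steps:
$u = -63$
$Y{\left(J \right)} = -54$ ($Y{\left(J \right)} = 2 \left(-3\right) - 48 = -6 - 48 = -54$)
$Y{\left(u \right)} x{\left(-5 \right)} = \left(-54\right) 0 = 0$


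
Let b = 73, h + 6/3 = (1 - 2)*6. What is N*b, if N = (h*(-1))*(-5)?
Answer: -2920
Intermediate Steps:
h = -8 (h = -2 + (1 - 2)*6 = -2 - 1*6 = -2 - 6 = -8)
N = -40 (N = -8*(-1)*(-5) = 8*(-5) = -40)
N*b = -40*73 = -2920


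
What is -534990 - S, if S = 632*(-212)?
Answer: -401006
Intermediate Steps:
S = -133984
-534990 - S = -534990 - 1*(-133984) = -534990 + 133984 = -401006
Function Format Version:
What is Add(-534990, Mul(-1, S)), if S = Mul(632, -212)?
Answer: -401006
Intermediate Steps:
S = -133984
Add(-534990, Mul(-1, S)) = Add(-534990, Mul(-1, -133984)) = Add(-534990, 133984) = -401006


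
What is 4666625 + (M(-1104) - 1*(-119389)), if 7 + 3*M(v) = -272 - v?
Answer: 4786289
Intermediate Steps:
M(v) = -93 - v/3 (M(v) = -7/3 + (-272 - v)/3 = -7/3 + (-272/3 - v/3) = -93 - v/3)
4666625 + (M(-1104) - 1*(-119389)) = 4666625 + ((-93 - 1/3*(-1104)) - 1*(-119389)) = 4666625 + ((-93 + 368) + 119389) = 4666625 + (275 + 119389) = 4666625 + 119664 = 4786289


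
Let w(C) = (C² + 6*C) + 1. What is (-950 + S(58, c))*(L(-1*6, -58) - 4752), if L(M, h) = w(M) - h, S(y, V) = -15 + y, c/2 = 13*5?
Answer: 4256551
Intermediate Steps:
c = 130 (c = 2*(13*5) = 2*65 = 130)
w(C) = 1 + C² + 6*C
L(M, h) = 1 + M² - h + 6*M (L(M, h) = (1 + M² + 6*M) - h = 1 + M² - h + 6*M)
(-950 + S(58, c))*(L(-1*6, -58) - 4752) = (-950 + (-15 + 58))*((1 + (-1*6)² - 1*(-58) + 6*(-1*6)) - 4752) = (-950 + 43)*((1 + (-6)² + 58 + 6*(-6)) - 4752) = -907*((1 + 36 + 58 - 36) - 4752) = -907*(59 - 4752) = -907*(-4693) = 4256551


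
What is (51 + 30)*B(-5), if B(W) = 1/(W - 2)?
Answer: -81/7 ≈ -11.571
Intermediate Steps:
B(W) = 1/(-2 + W)
(51 + 30)*B(-5) = (51 + 30)/(-2 - 5) = 81/(-7) = 81*(-⅐) = -81/7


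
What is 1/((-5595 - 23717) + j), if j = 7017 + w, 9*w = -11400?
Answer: -3/70685 ≈ -4.2442e-5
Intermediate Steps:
w = -3800/3 (w = (⅑)*(-11400) = -3800/3 ≈ -1266.7)
j = 17251/3 (j = 7017 - 3800/3 = 17251/3 ≈ 5750.3)
1/((-5595 - 23717) + j) = 1/((-5595 - 23717) + 17251/3) = 1/(-29312 + 17251/3) = 1/(-70685/3) = -3/70685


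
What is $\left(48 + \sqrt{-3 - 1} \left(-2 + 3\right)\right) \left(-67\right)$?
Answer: $-3216 - 134 i \approx -3216.0 - 134.0 i$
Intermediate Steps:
$\left(48 + \sqrt{-3 - 1} \left(-2 + 3\right)\right) \left(-67\right) = \left(48 + \sqrt{-4} \cdot 1\right) \left(-67\right) = \left(48 + 2 i 1\right) \left(-67\right) = \left(48 + 2 i\right) \left(-67\right) = -3216 - 134 i$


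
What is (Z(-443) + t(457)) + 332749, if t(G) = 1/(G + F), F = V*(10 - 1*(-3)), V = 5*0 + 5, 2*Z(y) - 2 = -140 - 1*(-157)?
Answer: 86849969/261 ≈ 3.3276e+5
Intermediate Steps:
Z(y) = 19/2 (Z(y) = 1 + (-140 - 1*(-157))/2 = 1 + (-140 + 157)/2 = 1 + (1/2)*17 = 1 + 17/2 = 19/2)
V = 5 (V = 0 + 5 = 5)
F = 65 (F = 5*(10 - 1*(-3)) = 5*(10 + 3) = 5*13 = 65)
t(G) = 1/(65 + G) (t(G) = 1/(G + 65) = 1/(65 + G))
(Z(-443) + t(457)) + 332749 = (19/2 + 1/(65 + 457)) + 332749 = (19/2 + 1/522) + 332749 = 2480/261 + 332749 = 86849969/261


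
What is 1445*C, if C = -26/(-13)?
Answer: 2890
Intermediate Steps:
C = 2 (C = -26*(-1/13) = 2)
1445*C = 1445*2 = 2890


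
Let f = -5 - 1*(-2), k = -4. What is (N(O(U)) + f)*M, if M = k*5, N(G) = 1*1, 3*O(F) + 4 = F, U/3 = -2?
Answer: 40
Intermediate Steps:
U = -6 (U = 3*(-2) = -6)
O(F) = -4/3 + F/3
N(G) = 1
f = -3 (f = -5 + 2 = -3)
M = -20 (M = -4*5 = -20)
(N(O(U)) + f)*M = (1 - 3)*(-20) = -2*(-20) = 40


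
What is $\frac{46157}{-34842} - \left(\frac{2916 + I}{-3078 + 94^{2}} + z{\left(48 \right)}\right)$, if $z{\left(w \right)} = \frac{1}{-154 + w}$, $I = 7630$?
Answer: $- \frac{8365030999}{2658218127} \approx -3.1469$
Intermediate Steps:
$\frac{46157}{-34842} - \left(\frac{2916 + I}{-3078 + 94^{2}} + z{\left(48 \right)}\right) = \frac{46157}{-34842} - \left(\frac{2916 + 7630}{-3078 + 94^{2}} + \frac{1}{-154 + 48}\right) = 46157 \left(- \frac{1}{34842}\right) - \left(\frac{10546}{-3078 + 8836} + \frac{1}{-106}\right) = - \frac{46157}{34842} - \left(\frac{10546}{5758} - \frac{1}{106}\right) = - \frac{46157}{34842} - \left(10546 \cdot \frac{1}{5758} - \frac{1}{106}\right) = - \frac{46157}{34842} - \left(\frac{5273}{2879} - \frac{1}{106}\right) = - \frac{46157}{34842} - \frac{556059}{305174} = - \frac{8365030999}{2658218127}$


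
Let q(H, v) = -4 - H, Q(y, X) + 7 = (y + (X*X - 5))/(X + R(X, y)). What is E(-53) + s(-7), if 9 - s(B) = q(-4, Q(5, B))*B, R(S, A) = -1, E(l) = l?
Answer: -44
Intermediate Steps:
Q(y, X) = -7 + (-5 + y + X²)/(-1 + X) (Q(y, X) = -7 + (y + (X*X - 5))/(X - 1) = -7 + (y + (X² - 5))/(-1 + X) = -7 + (y + (-5 + X²))/(-1 + X) = -7 + (-5 + y + X²)/(-1 + X))
s(B) = 9 (s(B) = 9 - (-4 - 1*(-4))*B = 9 - (-4 + 4)*B = 9 - 0*B = 9 - 1*0 = 9 + 0 = 9)
E(-53) + s(-7) = -53 + 9 = -44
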